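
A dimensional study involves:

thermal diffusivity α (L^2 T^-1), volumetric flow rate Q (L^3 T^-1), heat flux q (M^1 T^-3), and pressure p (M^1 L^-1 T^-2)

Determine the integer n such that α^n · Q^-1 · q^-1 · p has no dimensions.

Balance the L exponent: (2)·n from α, plus −(3) − (0) + (-1) = -4 from the rest, must sum to zero.
2n − 4 = 0, so n = 2.

2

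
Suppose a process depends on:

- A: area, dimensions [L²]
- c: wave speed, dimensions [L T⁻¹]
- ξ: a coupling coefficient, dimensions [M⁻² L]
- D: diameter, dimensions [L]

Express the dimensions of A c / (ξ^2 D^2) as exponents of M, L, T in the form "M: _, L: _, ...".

M: 4, L: -1, T: -1

Collect each base-dimension exponent across the product:
  M: (0) + (0) − 2·(-2) − 2·(0) = 4
  L: (2) + (1) − 2·(1) − 2·(1) = -1
  T: (0) + (-1) − 2·(0) − 2·(0) = -1
So the dimensions are [M⁴ L⁻¹ T⁻¹].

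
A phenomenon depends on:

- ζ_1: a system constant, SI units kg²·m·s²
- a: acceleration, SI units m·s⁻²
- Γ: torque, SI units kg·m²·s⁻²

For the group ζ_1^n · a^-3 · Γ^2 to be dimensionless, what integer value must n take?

-1

Balance the M exponent: (2)·n from ζ_1, plus −3·(0) + 2·(1) = 2 from the rest, must sum to zero.
2n + 2 = 0, so n = -1.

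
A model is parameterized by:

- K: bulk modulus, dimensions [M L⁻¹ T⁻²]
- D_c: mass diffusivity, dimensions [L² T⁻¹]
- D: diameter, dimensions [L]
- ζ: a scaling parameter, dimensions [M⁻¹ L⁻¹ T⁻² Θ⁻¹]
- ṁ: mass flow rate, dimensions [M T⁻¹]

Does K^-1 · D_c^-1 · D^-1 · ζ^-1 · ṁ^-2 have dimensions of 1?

Sum the exponent of each base dimension across the product:
  M: −[K]_M − [D_c]_M − [D]_M − [ζ]_M − 2·[ṁ]_M = −(1) − (0) − (0) − (-1) − 2·(1) = -2
  L: −[K]_L − [D_c]_L − [D]_L − [ζ]_L − 2·[ṁ]_L = −(-1) − (2) − (1) − (-1) − 2·(0) = -1
  T: −[K]_T − [D_c]_T − [D]_T − [ζ]_T − 2·[ṁ]_T = −(-2) − (-1) − (0) − (-2) − 2·(-1) = 7
  Θ: −[K]_Θ − [D_c]_Θ − [D]_Θ − [ζ]_Θ − 2·[ṁ]_Θ = −(0) − (0) − (0) − (-1) − 2·(0) = 1
Net dimensions [M⁻² L⁻¹ T⁷ Θ] ≠ [1] — not dimensionless.

no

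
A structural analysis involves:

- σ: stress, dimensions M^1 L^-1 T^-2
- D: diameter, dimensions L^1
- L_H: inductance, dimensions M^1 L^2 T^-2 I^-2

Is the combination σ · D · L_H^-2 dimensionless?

no

Sum the exponent of each base dimension across the product:
  M: [σ]_M + [D]_M − 2·[L_H]_M = (1) + (0) − 2·(1) = -1
  L: [σ]_L + [D]_L − 2·[L_H]_L = (-1) + (1) − 2·(2) = -4
  T: [σ]_T + [D]_T − 2·[L_H]_T = (-2) + (0) − 2·(-2) = 2
  I: [σ]_I + [D]_I − 2·[L_H]_I = (0) + (0) − 2·(-2) = 4
Net dimensions [M⁻¹ L⁻⁴ T² I⁴] ≠ [1] — not dimensionless.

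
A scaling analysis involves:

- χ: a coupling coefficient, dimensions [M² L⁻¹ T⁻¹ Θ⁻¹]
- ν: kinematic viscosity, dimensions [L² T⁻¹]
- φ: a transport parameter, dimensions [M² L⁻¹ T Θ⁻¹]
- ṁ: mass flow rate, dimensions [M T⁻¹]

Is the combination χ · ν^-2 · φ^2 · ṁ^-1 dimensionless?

no

Sum the exponent of each base dimension across the product:
  M: [χ]_M − 2·[ν]_M + 2·[φ]_M − [ṁ]_M = (2) − 2·(0) + 2·(2) − (1) = 5
  L: [χ]_L − 2·[ν]_L + 2·[φ]_L − [ṁ]_L = (-1) − 2·(2) + 2·(-1) − (0) = -7
  T: [χ]_T − 2·[ν]_T + 2·[φ]_T − [ṁ]_T = (-1) − 2·(-1) + 2·(1) − (-1) = 4
  Θ: [χ]_Θ − 2·[ν]_Θ + 2·[φ]_Θ − [ṁ]_Θ = (-1) − 2·(0) + 2·(-1) − (0) = -3
Net dimensions [M⁵ L⁻⁷ T⁴ Θ⁻³] ≠ [1] — not dimensionless.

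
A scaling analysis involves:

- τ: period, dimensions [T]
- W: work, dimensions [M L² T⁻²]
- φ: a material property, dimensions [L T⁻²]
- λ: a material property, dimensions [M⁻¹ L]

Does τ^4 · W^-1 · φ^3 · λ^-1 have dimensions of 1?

Sum the exponent of each base dimension across the product:
  M: 4·[τ]_M − [W]_M + 3·[φ]_M − [λ]_M = 4·(0) − (1) + 3·(0) − (-1) = 0
  L: 4·[τ]_L − [W]_L + 3·[φ]_L − [λ]_L = 4·(0) − (2) + 3·(1) − (1) = 0
  T: 4·[τ]_T − [W]_T + 3·[φ]_T − [λ]_T = 4·(1) − (-2) + 3·(-2) − (0) = 0
All base exponents vanish — dimensionless.

yes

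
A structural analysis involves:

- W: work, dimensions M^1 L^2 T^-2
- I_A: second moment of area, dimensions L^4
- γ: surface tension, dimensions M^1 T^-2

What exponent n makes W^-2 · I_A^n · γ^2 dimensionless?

1

Balance the L exponent: (4)·n from I_A, plus −2·(2) + 2·(0) = -4 from the rest, must sum to zero.
4n − 4 = 0, so n = 1.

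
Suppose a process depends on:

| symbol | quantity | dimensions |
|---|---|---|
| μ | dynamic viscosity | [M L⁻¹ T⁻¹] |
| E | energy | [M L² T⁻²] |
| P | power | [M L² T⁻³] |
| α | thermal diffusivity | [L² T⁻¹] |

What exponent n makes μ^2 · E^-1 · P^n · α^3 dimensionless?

-1

Balance the M exponent: (1)·n from P, plus 2·(1) − (1) + 3·(0) = 1 from the rest, must sum to zero.
n + 1 = 0, so n = -1.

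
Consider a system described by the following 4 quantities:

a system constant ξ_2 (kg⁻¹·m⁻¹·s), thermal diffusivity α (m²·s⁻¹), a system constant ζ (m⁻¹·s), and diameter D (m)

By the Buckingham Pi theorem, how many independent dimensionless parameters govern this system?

There are 4 variables and 3 base dimensions (M, L, T).
The dimension matrix has rank 3.
Independent dimensionless groups: 4 − 3 = 1.

1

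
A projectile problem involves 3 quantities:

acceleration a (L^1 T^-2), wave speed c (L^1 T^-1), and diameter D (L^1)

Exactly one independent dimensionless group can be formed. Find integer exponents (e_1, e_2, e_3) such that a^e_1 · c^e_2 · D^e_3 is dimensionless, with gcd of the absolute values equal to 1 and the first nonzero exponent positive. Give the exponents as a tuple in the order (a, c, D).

L: e_1·(1) + e_2·(1) + e_3·(1) = 0
T: e_1·(-2) + e_2·(-1) + e_3·(0) = 0
Solving this homogeneous linear system for the smallest-integer solution (first nonzero entry positive) gives (1, -2, 1).

(1, -2, 1)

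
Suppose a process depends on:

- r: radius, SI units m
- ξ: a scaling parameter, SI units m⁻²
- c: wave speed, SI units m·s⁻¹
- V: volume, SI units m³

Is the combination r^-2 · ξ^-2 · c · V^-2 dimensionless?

no

Sum the exponent of each base dimension across the product:
  L: −2·[r]_L − 2·[ξ]_L + [c]_L − 2·[V]_L = −2·(1) − 2·(-2) + (1) − 2·(3) = -3
  T: −2·[r]_T − 2·[ξ]_T + [c]_T − 2·[V]_T = −2·(0) − 2·(0) + (-1) − 2·(0) = -1
Net dimensions [L⁻³ T⁻¹] ≠ [1] — not dimensionless.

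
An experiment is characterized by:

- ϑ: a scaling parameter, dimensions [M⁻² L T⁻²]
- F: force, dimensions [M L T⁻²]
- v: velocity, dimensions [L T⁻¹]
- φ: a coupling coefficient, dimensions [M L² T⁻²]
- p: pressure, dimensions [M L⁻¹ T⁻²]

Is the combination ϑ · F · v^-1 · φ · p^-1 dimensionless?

no

Sum the exponent of each base dimension across the product:
  M: [ϑ]_M + [F]_M − [v]_M + [φ]_M − [p]_M = (-2) + (1) − (0) + (1) − (1) = -1
  L: [ϑ]_L + [F]_L − [v]_L + [φ]_L − [p]_L = (1) + (1) − (1) + (2) − (-1) = 4
  T: [ϑ]_T + [F]_T − [v]_T + [φ]_T − [p]_T = (-2) + (-2) − (-1) + (-2) − (-2) = -3
Net dimensions [M⁻¹ L⁴ T⁻³] ≠ [1] — not dimensionless.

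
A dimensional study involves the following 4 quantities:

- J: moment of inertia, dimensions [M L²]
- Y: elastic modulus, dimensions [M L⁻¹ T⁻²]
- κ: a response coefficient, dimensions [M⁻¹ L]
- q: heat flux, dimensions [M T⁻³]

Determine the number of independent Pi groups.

There are 4 variables and 3 base dimensions (M, L, T).
The dimension matrix has rank 3.
Independent dimensionless groups: 4 − 3 = 1.

1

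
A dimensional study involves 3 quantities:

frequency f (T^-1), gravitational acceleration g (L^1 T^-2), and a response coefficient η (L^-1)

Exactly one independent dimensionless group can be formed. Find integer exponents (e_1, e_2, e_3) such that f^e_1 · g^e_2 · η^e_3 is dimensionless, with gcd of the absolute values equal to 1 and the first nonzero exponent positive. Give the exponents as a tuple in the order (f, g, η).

L: e_1·(0) + e_2·(1) + e_3·(-1) = 0
T: e_1·(-1) + e_2·(-2) + e_3·(0) = 0
Solving this homogeneous linear system for the smallest-integer solution (first nonzero entry positive) gives (2, -1, -1).

(2, -1, -1)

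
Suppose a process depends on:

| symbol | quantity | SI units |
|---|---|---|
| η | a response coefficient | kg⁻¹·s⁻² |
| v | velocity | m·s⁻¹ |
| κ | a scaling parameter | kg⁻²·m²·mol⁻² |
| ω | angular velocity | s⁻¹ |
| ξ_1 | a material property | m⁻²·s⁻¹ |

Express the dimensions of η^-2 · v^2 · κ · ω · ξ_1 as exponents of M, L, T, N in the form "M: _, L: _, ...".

M: 0, L: 2, T: 0, N: -2

Collect each base-dimension exponent across the product:
  M: −2·(-1) + 2·(0) + (-2) + (0) + (0) = 0
  L: −2·(0) + 2·(1) + (2) + (0) + (-2) = 2
  T: −2·(-2) + 2·(-1) + (0) + (-1) + (-1) = 0
  N: −2·(0) + 2·(0) + (-2) + (0) + (0) = -2
So the dimensions are [L² N⁻²].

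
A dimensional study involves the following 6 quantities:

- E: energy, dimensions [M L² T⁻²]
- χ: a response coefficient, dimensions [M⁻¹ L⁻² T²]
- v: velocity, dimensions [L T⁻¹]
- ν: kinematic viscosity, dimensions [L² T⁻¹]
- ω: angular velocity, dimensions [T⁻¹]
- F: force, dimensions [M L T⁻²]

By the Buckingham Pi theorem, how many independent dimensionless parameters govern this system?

3

There are 6 variables and 3 base dimensions (M, L, T).
The dimension matrix has rank 3.
Independent dimensionless groups: 6 − 3 = 3.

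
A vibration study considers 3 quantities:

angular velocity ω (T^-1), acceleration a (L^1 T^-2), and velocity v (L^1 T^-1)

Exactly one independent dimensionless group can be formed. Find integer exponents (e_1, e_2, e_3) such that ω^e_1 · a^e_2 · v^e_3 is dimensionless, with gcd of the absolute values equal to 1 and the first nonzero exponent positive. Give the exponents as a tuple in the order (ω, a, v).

(1, -1, 1)

L: e_1·(0) + e_2·(1) + e_3·(1) = 0
T: e_1·(-1) + e_2·(-2) + e_3·(-1) = 0
Solving this homogeneous linear system for the smallest-integer solution (first nonzero entry positive) gives (1, -1, 1).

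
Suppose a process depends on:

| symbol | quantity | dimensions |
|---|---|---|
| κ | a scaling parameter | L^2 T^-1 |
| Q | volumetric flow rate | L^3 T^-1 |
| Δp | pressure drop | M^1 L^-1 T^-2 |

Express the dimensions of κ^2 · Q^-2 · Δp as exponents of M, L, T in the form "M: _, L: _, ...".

M: 1, L: -3, T: -2

Collect each base-dimension exponent across the product:
  M: 2·(0) − 2·(0) + (1) = 1
  L: 2·(2) − 2·(3) + (-1) = -3
  T: 2·(-1) − 2·(-1) + (-2) = -2
So the dimensions are [M L⁻³ T⁻²].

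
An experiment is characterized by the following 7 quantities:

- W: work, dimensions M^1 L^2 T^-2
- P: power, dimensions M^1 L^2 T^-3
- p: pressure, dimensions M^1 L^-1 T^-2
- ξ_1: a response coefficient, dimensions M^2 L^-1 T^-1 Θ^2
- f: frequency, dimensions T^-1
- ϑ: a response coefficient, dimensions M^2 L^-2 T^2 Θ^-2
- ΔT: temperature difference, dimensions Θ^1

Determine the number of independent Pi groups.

There are 7 variables and 4 base dimensions (M, L, T, Θ).
The dimension matrix has rank 4.
Independent dimensionless groups: 7 − 4 = 3.

3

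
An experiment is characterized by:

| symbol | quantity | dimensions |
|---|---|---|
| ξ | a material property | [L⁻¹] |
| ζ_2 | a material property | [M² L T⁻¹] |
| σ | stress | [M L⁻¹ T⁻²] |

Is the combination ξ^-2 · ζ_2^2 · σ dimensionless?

Sum the exponent of each base dimension across the product:
  M: −2·[ξ]_M + 2·[ζ_2]_M + [σ]_M = −2·(0) + 2·(2) + (1) = 5
  L: −2·[ξ]_L + 2·[ζ_2]_L + [σ]_L = −2·(-1) + 2·(1) + (-1) = 3
  T: −2·[ξ]_T + 2·[ζ_2]_T + [σ]_T = −2·(0) + 2·(-1) + (-2) = -4
Net dimensions [M⁵ L³ T⁻⁴] ≠ [1] — not dimensionless.

no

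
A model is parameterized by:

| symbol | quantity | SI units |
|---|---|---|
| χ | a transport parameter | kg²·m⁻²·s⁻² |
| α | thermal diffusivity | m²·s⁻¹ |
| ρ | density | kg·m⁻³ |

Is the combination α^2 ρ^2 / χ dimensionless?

yes

Sum the exponent of each base dimension across the product:
  M: −[χ]_M + 2·[α]_M + 2·[ρ]_M = −(2) + 2·(0) + 2·(1) = 0
  L: −[χ]_L + 2·[α]_L + 2·[ρ]_L = −(-2) + 2·(2) + 2·(-3) = 0
  T: −[χ]_T + 2·[α]_T + 2·[ρ]_T = −(-2) + 2·(-1) + 2·(0) = 0
All base exponents vanish — dimensionless.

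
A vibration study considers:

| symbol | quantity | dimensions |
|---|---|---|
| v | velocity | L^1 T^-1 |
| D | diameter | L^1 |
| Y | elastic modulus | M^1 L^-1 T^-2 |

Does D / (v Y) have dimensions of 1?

Sum the exponent of each base dimension across the product:
  M: −[v]_M + [D]_M − [Y]_M = −(0) + (0) − (1) = -1
  L: −[v]_L + [D]_L − [Y]_L = −(1) + (1) − (-1) = 1
  T: −[v]_T + [D]_T − [Y]_T = −(-1) + (0) − (-2) = 3
Net dimensions [M⁻¹ L T³] ≠ [1] — not dimensionless.

no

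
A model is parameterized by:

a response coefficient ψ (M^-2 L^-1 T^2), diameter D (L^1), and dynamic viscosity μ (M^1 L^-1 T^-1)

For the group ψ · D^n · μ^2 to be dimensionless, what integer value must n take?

3

Balance the L exponent: (1)·n from D, plus (-1) + 2·(-1) = -3 from the rest, must sum to zero.
n − 3 = 0, so n = 3.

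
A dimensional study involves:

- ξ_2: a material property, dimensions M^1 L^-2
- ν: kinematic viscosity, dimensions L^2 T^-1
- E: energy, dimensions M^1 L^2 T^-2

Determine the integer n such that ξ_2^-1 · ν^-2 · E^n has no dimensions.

Balance the M exponent: (1)·n from E, plus −(1) − 2·(0) = -1 from the rest, must sum to zero.
n − 1 = 0, so n = 1.

1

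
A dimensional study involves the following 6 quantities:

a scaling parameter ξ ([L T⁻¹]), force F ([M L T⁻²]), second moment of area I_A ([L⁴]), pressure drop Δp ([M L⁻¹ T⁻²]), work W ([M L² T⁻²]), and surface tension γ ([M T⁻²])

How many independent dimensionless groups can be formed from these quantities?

3

There are 6 variables and 3 base dimensions (M, L, T).
The dimension matrix has rank 3.
Independent dimensionless groups: 6 − 3 = 3.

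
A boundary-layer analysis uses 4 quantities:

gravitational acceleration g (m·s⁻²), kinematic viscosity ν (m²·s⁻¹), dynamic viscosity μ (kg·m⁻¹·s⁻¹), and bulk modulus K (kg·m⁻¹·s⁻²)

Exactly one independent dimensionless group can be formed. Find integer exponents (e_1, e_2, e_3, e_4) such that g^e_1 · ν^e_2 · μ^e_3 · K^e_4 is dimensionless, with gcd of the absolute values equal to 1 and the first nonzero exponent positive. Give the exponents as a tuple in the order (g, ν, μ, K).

(2, -1, 3, -3)

M: e_1·(0) + e_2·(0) + e_3·(1) + e_4·(1) = 0
L: e_1·(1) + e_2·(2) + e_3·(-1) + e_4·(-1) = 0
T: e_1·(-2) + e_2·(-1) + e_3·(-1) + e_4·(-2) = 0
Solving this homogeneous linear system for the smallest-integer solution (first nonzero entry positive) gives (2, -1, 3, -3).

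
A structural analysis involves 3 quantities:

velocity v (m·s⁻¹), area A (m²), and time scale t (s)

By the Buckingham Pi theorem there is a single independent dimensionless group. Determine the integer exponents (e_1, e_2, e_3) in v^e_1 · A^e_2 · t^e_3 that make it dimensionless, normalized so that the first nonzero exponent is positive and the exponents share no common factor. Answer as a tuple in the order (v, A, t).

(2, -1, 2)

L: e_1·(1) + e_2·(2) + e_3·(0) = 0
T: e_1·(-1) + e_2·(0) + e_3·(1) = 0
Solving this homogeneous linear system for the smallest-integer solution (first nonzero entry positive) gives (2, -1, 2).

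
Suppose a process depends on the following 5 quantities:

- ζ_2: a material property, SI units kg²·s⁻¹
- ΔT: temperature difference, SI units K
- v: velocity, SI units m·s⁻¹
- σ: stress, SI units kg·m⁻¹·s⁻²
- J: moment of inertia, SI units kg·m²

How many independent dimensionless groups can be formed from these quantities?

1

There are 5 variables and 4 base dimensions (M, L, T, Θ).
The dimension matrix has rank 4.
Independent dimensionless groups: 5 − 4 = 1.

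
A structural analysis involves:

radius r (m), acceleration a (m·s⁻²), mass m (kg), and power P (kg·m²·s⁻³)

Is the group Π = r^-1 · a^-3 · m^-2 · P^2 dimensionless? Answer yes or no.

Sum the exponent of each base dimension across the product:
  M: −[r]_M − 3·[a]_M − 2·[m]_M + 2·[P]_M = −(0) − 3·(0) − 2·(1) + 2·(1) = 0
  L: −[r]_L − 3·[a]_L − 2·[m]_L + 2·[P]_L = −(1) − 3·(1) − 2·(0) + 2·(2) = 0
  T: −[r]_T − 3·[a]_T − 2·[m]_T + 2·[P]_T = −(0) − 3·(-2) − 2·(0) + 2·(-3) = 0
All base exponents vanish — dimensionless.

yes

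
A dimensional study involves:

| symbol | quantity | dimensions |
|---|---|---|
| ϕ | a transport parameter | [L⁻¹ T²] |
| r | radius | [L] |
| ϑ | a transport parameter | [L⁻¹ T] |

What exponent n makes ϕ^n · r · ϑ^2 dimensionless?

-1

Balance the L exponent: (-1)·n from ϕ, plus (1) + 2·(-1) = -1 from the rest, must sum to zero.
−n − 1 = 0, so n = -1.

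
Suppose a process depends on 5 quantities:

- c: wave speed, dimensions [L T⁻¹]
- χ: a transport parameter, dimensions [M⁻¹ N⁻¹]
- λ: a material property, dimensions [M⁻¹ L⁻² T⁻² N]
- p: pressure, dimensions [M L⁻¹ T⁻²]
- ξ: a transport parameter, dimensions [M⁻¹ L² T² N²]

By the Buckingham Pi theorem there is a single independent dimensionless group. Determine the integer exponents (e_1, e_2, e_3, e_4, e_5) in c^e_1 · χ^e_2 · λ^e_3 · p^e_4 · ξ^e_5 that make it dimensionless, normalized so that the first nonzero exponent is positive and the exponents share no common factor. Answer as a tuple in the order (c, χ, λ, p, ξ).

M: e_1·(0) + e_2·(-1) + e_3·(-1) + e_4·(1) + e_5·(-1) = 0
L: e_1·(1) + e_2·(0) + e_3·(-2) + e_4·(-1) + e_5·(2) = 0
T: e_1·(-1) + e_2·(0) + e_3·(-2) + e_4·(-2) + e_5·(2) = 0
N: e_1·(0) + e_2·(-1) + e_3·(1) + e_4·(0) + e_5·(2) = 0
Solving this homogeneous linear system for the smallest-integer solution (first nonzero entry positive) gives (2, -3, 1, -4, -2).

(2, -3, 1, -4, -2)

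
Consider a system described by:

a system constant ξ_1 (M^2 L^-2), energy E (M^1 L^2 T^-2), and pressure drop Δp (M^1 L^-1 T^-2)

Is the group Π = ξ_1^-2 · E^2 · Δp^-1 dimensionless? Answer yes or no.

Sum the exponent of each base dimension across the product:
  M: −2·[ξ_1]_M + 2·[E]_M − [Δp]_M = −2·(2) + 2·(1) − (1) = -3
  L: −2·[ξ_1]_L + 2·[E]_L − [Δp]_L = −2·(-2) + 2·(2) − (-1) = 9
  T: −2·[ξ_1]_T + 2·[E]_T − [Δp]_T = −2·(0) + 2·(-2) − (-2) = -2
Net dimensions [M⁻³ L⁹ T⁻²] ≠ [1] — not dimensionless.

no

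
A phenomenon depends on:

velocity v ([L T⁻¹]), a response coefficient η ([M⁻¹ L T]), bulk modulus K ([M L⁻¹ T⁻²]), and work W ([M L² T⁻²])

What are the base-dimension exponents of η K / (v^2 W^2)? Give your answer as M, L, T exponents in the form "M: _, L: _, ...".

M: -2, L: -6, T: 5

Collect each base-dimension exponent across the product:
  M: −2·(0) + (-1) + (1) − 2·(1) = -2
  L: −2·(1) + (1) + (-1) − 2·(2) = -6
  T: −2·(-1) + (1) + (-2) − 2·(-2) = 5
So the dimensions are [M⁻² L⁻⁶ T⁵].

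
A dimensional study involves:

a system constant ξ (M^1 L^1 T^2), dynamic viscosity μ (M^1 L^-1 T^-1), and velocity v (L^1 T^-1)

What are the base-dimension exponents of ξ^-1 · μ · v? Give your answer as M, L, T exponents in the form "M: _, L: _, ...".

M: 0, L: -1, T: -4

Collect each base-dimension exponent across the product:
  M: −(1) + (1) + (0) = 0
  L: −(1) + (-1) + (1) = -1
  T: −(2) + (-1) + (-1) = -4
So the dimensions are [L⁻¹ T⁻⁴].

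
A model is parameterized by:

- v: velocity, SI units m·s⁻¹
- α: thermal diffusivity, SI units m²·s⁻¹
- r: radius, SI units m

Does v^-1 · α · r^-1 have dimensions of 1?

yes

Sum the exponent of each base dimension across the product:
  L: −[v]_L + [α]_L − [r]_L = −(1) + (2) − (1) = 0
  T: −[v]_T + [α]_T − [r]_T = −(-1) + (-1) − (0) = 0
All base exponents vanish — dimensionless.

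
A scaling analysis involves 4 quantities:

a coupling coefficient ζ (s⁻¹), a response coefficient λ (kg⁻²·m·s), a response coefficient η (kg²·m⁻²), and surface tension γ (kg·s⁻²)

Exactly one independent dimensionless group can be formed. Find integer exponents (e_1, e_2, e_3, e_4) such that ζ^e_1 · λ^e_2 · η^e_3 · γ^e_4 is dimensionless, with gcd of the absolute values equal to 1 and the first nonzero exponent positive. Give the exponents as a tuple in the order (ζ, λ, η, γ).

M: e_1·(0) + e_2·(-2) + e_3·(2) + e_4·(1) = 0
L: e_1·(0) + e_2·(1) + e_3·(-2) + e_4·(0) = 0
T: e_1·(-1) + e_2·(1) + e_3·(0) + e_4·(-2) = 0
Solving this homogeneous linear system for the smallest-integer solution (first nonzero entry positive) gives (2, -2, -1, -2).

(2, -2, -1, -2)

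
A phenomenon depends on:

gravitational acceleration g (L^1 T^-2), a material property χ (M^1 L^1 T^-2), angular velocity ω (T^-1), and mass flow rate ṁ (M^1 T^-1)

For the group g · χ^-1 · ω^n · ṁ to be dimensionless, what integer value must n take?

-1

Balance the T exponent: (-1)·n from ω, plus (-2) − (-2) + (-1) = -1 from the rest, must sum to zero.
−n − 1 = 0, so n = -1.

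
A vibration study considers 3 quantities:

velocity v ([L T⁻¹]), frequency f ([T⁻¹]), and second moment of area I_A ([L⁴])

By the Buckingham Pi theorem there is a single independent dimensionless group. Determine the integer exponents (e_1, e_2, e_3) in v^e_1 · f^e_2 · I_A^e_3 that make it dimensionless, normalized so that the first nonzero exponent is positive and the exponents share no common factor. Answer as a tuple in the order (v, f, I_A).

(4, -4, -1)

L: e_1·(1) + e_2·(0) + e_3·(4) = 0
T: e_1·(-1) + e_2·(-1) + e_3·(0) = 0
Solving this homogeneous linear system for the smallest-integer solution (first nonzero entry positive) gives (4, -4, -1).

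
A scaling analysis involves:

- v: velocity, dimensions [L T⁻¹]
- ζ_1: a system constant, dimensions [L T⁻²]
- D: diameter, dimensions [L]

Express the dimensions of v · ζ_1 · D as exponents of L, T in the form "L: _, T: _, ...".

Collect each base-dimension exponent across the product:
  L: (1) + (1) + (1) = 3
  T: (-1) + (-2) + (0) = -3
So the dimensions are [L³ T⁻³].

L: 3, T: -3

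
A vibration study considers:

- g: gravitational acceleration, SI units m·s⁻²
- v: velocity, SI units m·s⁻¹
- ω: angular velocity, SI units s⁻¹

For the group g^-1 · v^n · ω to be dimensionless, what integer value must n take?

Balance the L exponent: (1)·n from v, plus −(1) + (0) = -1 from the rest, must sum to zero.
n − 1 = 0, so n = 1.

1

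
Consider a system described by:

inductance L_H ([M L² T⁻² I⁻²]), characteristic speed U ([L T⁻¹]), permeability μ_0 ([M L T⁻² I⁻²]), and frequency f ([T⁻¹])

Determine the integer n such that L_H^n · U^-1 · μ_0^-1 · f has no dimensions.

Balance the M exponent: (1)·n from L_H, plus −(0) − (1) + (0) = -1 from the rest, must sum to zero.
n − 1 = 0, so n = 1.

1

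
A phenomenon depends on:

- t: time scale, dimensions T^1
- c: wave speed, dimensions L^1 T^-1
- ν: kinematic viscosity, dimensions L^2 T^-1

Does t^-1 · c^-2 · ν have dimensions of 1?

yes

Sum the exponent of each base dimension across the product:
  M: −[t]_M − 2·[c]_M + [ν]_M = −(0) − 2·(0) + (0) = 0
  L: −[t]_L − 2·[c]_L + [ν]_L = −(0) − 2·(1) + (2) = 0
  T: −[t]_T − 2·[c]_T + [ν]_T = −(1) − 2·(-1) + (-1) = 0
All base exponents vanish — dimensionless.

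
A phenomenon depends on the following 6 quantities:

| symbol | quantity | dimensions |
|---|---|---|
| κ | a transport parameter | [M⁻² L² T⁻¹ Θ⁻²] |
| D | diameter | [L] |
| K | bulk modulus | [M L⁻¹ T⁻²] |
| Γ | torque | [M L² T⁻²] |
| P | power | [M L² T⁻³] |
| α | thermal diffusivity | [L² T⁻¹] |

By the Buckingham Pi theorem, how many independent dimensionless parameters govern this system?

There are 6 variables and 4 base dimensions (M, L, T, Θ).
The dimension matrix has rank 4.
Independent dimensionless groups: 6 − 4 = 2.

2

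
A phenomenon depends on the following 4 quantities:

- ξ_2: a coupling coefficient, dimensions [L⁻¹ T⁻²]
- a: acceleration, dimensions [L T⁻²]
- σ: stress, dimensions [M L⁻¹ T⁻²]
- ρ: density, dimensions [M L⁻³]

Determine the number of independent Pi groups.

1

There are 4 variables and 3 base dimensions (M, L, T).
The dimension matrix has rank 3.
Independent dimensionless groups: 4 − 3 = 1.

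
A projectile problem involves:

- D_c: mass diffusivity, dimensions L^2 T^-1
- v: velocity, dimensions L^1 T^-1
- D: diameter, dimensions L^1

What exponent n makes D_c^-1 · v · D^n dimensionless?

Balance the L exponent: (1)·n from D, plus −(2) + (1) = -1 from the rest, must sum to zero.
n − 1 = 0, so n = 1.

1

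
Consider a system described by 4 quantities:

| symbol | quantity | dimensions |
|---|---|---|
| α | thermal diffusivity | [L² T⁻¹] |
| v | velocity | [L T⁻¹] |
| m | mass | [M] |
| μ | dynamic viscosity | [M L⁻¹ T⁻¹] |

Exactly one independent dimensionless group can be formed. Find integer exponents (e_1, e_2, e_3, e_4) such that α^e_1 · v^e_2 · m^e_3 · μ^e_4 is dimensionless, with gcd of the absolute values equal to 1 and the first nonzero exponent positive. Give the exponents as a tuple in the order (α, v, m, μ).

(2, -3, -1, 1)

M: e_1·(0) + e_2·(0) + e_3·(1) + e_4·(1) = 0
L: e_1·(2) + e_2·(1) + e_3·(0) + e_4·(-1) = 0
T: e_1·(-1) + e_2·(-1) + e_3·(0) + e_4·(-1) = 0
Solving this homogeneous linear system for the smallest-integer solution (first nonzero entry positive) gives (2, -3, -1, 1).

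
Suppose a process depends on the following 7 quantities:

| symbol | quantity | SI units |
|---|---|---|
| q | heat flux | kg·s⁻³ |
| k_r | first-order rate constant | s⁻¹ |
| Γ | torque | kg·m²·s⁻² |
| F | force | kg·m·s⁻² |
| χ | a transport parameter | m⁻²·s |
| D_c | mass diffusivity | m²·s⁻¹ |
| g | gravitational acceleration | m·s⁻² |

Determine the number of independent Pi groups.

There are 7 variables and 3 base dimensions (M, L, T).
The dimension matrix has rank 3.
Independent dimensionless groups: 7 − 3 = 4.

4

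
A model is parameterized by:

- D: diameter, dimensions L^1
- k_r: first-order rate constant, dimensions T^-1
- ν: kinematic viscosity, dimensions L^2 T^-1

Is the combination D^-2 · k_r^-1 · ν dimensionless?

Sum the exponent of each base dimension across the product:
  M: −2·[D]_M − [k_r]_M + [ν]_M = −2·(0) − (0) + (0) = 0
  L: −2·[D]_L − [k_r]_L + [ν]_L = −2·(1) − (0) + (2) = 0
  T: −2·[D]_T − [k_r]_T + [ν]_T = −2·(0) − (-1) + (-1) = 0
  N: −2·[D]_N − [k_r]_N + [ν]_N = −2·(0) − (0) + (0) = 0
All base exponents vanish — dimensionless.

yes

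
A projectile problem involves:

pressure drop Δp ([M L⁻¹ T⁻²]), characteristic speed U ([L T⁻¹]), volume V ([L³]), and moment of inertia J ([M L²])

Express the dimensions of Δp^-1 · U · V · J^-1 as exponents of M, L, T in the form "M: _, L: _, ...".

Collect each base-dimension exponent across the product:
  M: −(1) + (0) + (0) − (1) = -2
  L: −(-1) + (1) + (3) − (2) = 3
  T: −(-2) + (-1) + (0) − (0) = 1
So the dimensions are [M⁻² L³ T].

M: -2, L: 3, T: 1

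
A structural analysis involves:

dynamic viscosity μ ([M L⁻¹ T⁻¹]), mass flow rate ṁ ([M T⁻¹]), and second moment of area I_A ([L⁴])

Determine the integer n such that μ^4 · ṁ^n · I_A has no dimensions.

Balance the M exponent: (1)·n from ṁ, plus 4·(1) + (0) = 4 from the rest, must sum to zero.
n + 4 = 0, so n = -4.

-4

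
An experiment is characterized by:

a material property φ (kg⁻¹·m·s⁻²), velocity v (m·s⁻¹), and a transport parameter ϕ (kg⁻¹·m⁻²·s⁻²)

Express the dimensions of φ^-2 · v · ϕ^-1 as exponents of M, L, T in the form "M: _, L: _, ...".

M: 3, L: 1, T: 5

Collect each base-dimension exponent across the product:
  M: −2·(-1) + (0) − (-1) = 3
  L: −2·(1) + (1) − (-2) = 1
  T: −2·(-2) + (-1) − (-2) = 5
So the dimensions are [M³ L T⁵].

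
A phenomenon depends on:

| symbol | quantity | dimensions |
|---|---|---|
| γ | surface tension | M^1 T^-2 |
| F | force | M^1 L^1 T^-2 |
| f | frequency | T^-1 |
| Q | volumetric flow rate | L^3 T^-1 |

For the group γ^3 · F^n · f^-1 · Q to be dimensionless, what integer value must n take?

-3

Balance the M exponent: (1)·n from F, plus 3·(1) − (0) + (0) = 3 from the rest, must sum to zero.
n + 3 = 0, so n = -3.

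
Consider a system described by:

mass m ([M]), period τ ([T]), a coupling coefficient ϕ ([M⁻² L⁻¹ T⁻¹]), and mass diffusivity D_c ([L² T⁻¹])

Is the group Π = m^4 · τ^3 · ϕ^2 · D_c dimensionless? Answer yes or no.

Sum the exponent of each base dimension across the product:
  M: 4·[m]_M + 3·[τ]_M + 2·[ϕ]_M + [D_c]_M = 4·(1) + 3·(0) + 2·(-2) + (0) = 0
  L: 4·[m]_L + 3·[τ]_L + 2·[ϕ]_L + [D_c]_L = 4·(0) + 3·(0) + 2·(-1) + (2) = 0
  T: 4·[m]_T + 3·[τ]_T + 2·[ϕ]_T + [D_c]_T = 4·(0) + 3·(1) + 2·(-1) + (-1) = 0
All base exponents vanish — dimensionless.

yes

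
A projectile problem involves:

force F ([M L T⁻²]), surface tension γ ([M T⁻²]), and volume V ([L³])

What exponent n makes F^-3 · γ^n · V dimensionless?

3

Balance the M exponent: (1)·n from γ, plus −3·(1) + (0) = -3 from the rest, must sum to zero.
n − 3 = 0, so n = 3.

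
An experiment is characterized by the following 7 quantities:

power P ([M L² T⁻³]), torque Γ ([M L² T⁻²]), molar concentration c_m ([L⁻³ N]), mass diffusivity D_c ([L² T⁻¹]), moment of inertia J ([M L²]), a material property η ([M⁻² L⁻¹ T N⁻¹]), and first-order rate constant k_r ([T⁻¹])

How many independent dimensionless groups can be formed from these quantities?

There are 7 variables and 4 base dimensions (M, L, T, N).
The dimension matrix has rank 4.
Independent dimensionless groups: 7 − 4 = 3.

3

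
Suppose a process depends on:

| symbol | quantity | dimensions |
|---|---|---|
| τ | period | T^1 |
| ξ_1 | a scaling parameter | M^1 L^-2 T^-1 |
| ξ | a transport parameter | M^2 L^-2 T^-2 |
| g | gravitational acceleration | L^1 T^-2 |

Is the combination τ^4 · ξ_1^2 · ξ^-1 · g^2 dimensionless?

Sum the exponent of each base dimension across the product:
  M: 4·[τ]_M + 2·[ξ_1]_M − [ξ]_M + 2·[g]_M = 4·(0) + 2·(1) − (2) + 2·(0) = 0
  L: 4·[τ]_L + 2·[ξ_1]_L − [ξ]_L + 2·[g]_L = 4·(0) + 2·(-2) − (-2) + 2·(1) = 0
  T: 4·[τ]_T + 2·[ξ_1]_T − [ξ]_T + 2·[g]_T = 4·(1) + 2·(-1) − (-2) + 2·(-2) = 0
All base exponents vanish — dimensionless.

yes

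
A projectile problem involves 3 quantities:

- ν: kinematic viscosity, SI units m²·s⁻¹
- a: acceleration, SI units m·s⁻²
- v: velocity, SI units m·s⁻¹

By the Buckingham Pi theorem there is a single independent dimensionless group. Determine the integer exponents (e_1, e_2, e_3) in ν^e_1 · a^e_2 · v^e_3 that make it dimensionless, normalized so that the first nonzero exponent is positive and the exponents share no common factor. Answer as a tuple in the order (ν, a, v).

L: e_1·(2) + e_2·(1) + e_3·(1) = 0
T: e_1·(-1) + e_2·(-2) + e_3·(-1) = 0
Solving this homogeneous linear system for the smallest-integer solution (first nonzero entry positive) gives (1, 1, -3).

(1, 1, -3)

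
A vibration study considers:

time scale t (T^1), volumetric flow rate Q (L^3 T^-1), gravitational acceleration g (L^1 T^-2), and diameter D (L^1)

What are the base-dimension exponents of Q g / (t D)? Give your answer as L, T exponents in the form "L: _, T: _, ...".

L: 3, T: -4

Collect each base-dimension exponent across the product:
  L: −(0) + (3) + (1) − (1) = 3
  T: −(1) + (-1) + (-2) − (0) = -4
So the dimensions are [L³ T⁻⁴].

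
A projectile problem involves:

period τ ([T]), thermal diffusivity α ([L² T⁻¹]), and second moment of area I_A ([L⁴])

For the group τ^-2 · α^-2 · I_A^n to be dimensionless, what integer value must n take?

Balance the L exponent: (4)·n from I_A, plus −2·(0) − 2·(2) = -4 from the rest, must sum to zero.
4n − 4 = 0, so n = 1.

1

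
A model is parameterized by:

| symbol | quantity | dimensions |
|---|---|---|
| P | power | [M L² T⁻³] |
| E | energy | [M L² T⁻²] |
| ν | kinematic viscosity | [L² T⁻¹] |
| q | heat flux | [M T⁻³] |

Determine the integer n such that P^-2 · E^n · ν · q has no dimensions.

Balance the M exponent: (1)·n from E, plus −2·(1) + (0) + (1) = -1 from the rest, must sum to zero.
n − 1 = 0, so n = 1.

1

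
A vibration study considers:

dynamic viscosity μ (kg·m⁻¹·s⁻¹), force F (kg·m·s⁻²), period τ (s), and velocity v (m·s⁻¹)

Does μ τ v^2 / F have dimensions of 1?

Sum the exponent of each base dimension across the product:
  M: [μ]_M − [F]_M + [τ]_M + 2·[v]_M = (1) − (1) + (0) + 2·(0) = 0
  L: [μ]_L − [F]_L + [τ]_L + 2·[v]_L = (-1) − (1) + (0) + 2·(1) = 0
  T: [μ]_T − [F]_T + [τ]_T + 2·[v]_T = (-1) − (-2) + (1) + 2·(-1) = 0
All base exponents vanish — dimensionless.

yes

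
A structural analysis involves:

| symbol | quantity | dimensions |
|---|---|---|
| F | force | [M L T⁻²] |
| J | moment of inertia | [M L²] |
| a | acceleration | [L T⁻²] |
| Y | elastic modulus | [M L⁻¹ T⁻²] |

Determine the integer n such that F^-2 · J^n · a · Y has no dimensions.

1

Balance the M exponent: (1)·n from J, plus −2·(1) + (0) + (1) = -1 from the rest, must sum to zero.
n − 1 = 0, so n = 1.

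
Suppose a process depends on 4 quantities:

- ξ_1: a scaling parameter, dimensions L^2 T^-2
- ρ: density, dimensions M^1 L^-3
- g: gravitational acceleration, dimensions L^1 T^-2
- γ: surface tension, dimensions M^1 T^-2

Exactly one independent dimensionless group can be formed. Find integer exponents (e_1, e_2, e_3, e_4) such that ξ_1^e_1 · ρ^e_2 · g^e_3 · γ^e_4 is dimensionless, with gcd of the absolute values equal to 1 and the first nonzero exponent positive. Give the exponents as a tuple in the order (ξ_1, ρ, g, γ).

M: e_1·(0) + e_2·(1) + e_3·(0) + e_4·(1) = 0
L: e_1·(2) + e_2·(-3) + e_3·(1) + e_4·(0) = 0
T: e_1·(-2) + e_2·(0) + e_3·(-2) + e_4·(-2) = 0
Solving this homogeneous linear system for the smallest-integer solution (first nonzero entry positive) gives (2, 1, -1, -1).

(2, 1, -1, -1)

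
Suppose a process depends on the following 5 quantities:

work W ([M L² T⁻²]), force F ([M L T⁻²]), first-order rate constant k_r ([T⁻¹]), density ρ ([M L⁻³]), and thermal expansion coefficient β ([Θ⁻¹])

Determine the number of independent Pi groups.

There are 5 variables and 4 base dimensions (M, L, T, Θ).
The dimension matrix has rank 4.
Independent dimensionless groups: 5 − 4 = 1.

1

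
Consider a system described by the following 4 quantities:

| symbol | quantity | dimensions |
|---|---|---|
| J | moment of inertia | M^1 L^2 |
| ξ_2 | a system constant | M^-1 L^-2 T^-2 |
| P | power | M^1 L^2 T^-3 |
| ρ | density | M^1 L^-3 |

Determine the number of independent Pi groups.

1

There are 4 variables and 3 base dimensions (M, L, T).
The dimension matrix has rank 3.
Independent dimensionless groups: 4 − 3 = 1.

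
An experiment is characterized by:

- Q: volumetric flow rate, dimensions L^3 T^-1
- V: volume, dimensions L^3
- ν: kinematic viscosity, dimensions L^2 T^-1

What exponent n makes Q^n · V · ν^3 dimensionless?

-3

Balance the L exponent: (3)·n from Q, plus (3) + 3·(2) = 9 from the rest, must sum to zero.
3n + 9 = 0, so n = -3.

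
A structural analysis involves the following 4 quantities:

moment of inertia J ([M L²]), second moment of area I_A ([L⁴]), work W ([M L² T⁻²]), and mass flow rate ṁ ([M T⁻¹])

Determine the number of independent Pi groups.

There are 4 variables and 3 base dimensions (M, L, T).
The dimension matrix has rank 3.
Independent dimensionless groups: 4 − 3 = 1.

1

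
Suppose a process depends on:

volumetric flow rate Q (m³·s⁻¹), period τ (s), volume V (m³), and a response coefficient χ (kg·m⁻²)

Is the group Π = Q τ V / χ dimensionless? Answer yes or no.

no

Sum the exponent of each base dimension across the product:
  M: [Q]_M + [τ]_M + [V]_M − [χ]_M = (0) + (0) + (0) − (1) = -1
  L: [Q]_L + [τ]_L + [V]_L − [χ]_L = (3) + (0) + (3) − (-2) = 8
  T: [Q]_T + [τ]_T + [V]_T − [χ]_T = (-1) + (1) + (0) − (0) = 0
Net dimensions [M⁻¹ L⁸] ≠ [1] — not dimensionless.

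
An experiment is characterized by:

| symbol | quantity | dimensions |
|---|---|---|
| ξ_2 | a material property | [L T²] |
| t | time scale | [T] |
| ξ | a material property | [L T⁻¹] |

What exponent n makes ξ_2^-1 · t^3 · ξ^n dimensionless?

1

Balance the L exponent: (1)·n from ξ, plus −(1) + 3·(0) = -1 from the rest, must sum to zero.
n − 1 = 0, so n = 1.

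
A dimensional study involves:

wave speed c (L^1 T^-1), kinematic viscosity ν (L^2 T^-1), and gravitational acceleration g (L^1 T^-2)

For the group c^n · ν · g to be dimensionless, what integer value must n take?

-3

Balance the L exponent: (1)·n from c, plus (2) + (1) = 3 from the rest, must sum to zero.
n + 3 = 0, so n = -3.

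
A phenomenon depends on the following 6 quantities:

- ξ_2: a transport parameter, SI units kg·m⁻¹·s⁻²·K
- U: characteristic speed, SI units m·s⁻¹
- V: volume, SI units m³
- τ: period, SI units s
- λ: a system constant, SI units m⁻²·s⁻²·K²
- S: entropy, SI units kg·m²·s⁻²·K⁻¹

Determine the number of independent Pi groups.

There are 6 variables and 4 base dimensions (M, L, T, Θ).
The dimension matrix has rank 4.
Independent dimensionless groups: 6 − 4 = 2.

2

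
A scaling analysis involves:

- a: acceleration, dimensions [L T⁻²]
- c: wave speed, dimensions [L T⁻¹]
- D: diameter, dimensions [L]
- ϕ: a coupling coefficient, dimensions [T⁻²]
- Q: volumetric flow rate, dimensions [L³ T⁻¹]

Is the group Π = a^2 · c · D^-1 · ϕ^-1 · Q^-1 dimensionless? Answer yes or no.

no

Sum the exponent of each base dimension across the product:
  L: 2·[a]_L + [c]_L − [D]_L − [ϕ]_L − [Q]_L = 2·(1) + (1) − (1) − (0) − (3) = -1
  T: 2·[a]_T + [c]_T − [D]_T − [ϕ]_T − [Q]_T = 2·(-2) + (-1) − (0) − (-2) − (-1) = -2
Net dimensions [L⁻¹ T⁻²] ≠ [1] — not dimensionless.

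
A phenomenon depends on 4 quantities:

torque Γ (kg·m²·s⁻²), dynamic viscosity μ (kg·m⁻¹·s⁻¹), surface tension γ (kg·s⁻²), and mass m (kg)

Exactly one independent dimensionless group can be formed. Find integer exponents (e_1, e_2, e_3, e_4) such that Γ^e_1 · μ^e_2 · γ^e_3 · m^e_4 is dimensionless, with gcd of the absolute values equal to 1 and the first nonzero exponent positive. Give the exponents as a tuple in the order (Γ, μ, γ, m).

(1, 2, -2, -1)

M: e_1·(1) + e_2·(1) + e_3·(1) + e_4·(1) = 0
L: e_1·(2) + e_2·(-1) + e_3·(0) + e_4·(0) = 0
T: e_1·(-2) + e_2·(-1) + e_3·(-2) + e_4·(0) = 0
Solving this homogeneous linear system for the smallest-integer solution (first nonzero entry positive) gives (1, 2, -2, -1).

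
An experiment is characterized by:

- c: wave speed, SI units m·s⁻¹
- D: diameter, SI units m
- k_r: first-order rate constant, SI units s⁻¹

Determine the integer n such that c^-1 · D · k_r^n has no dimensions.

1

Balance the T exponent: (-1)·n from k_r, plus −(-1) + (0) = 1 from the rest, must sum to zero.
−n + 1 = 0, so n = 1.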